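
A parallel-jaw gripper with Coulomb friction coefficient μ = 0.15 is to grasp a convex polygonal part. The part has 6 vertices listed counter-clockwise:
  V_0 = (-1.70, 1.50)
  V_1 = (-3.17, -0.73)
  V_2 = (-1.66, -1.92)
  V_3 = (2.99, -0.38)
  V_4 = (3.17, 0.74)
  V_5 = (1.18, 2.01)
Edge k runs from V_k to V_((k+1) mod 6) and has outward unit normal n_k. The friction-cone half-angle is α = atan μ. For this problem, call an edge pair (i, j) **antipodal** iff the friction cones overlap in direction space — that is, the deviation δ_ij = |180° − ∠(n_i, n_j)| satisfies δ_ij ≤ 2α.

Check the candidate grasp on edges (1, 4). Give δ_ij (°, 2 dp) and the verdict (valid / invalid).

δ = 5.70°, valid

α = atan 0.15 = 8.53°;  2α = 17.06°
edge 1: e_1 = (+1.51, -1.19);  n_1 = (-0.6190, -0.7854)
edge 4: e_4 = (-1.99, +1.27);  n_4 = (+0.5380, +0.8430)
∠(n_1, n_4) = 174.30°
δ = |180° − 174.30°| = 5.70°
5.70° ≤ 2α = 17.06°  →  valid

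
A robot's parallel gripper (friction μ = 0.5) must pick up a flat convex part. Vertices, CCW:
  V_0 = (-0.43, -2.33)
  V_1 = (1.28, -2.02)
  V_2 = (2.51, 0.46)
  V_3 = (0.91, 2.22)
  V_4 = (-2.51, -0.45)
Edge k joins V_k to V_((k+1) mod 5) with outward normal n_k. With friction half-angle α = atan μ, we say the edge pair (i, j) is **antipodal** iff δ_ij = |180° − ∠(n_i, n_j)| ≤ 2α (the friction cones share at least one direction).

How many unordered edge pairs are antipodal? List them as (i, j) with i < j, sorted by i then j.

count = 3; pairs: (0,3), (1,3), (2,4)

α = atan 0.5 = 26.57°;  2α = 53.13°
n_0 = (+0.1784, -0.9840)
n_1 = (+0.8959, -0.4443)
n_2 = (+0.7399, +0.6727)
n_3 = (-0.6154, +0.7882)
n_4 = (-0.6705, -0.7419)
  (0,1): δ = 126.66°  ·
  (0,2): δ = 58.00°  ·
  (0,3): δ = 27.70°  ✓
  (0,4): δ = 127.62°  ·
  (1,2): δ = 111.35°  ·
  (1,3): δ = 25.64°  ✓
  (1,4): δ = 74.27°  ·
  (2,3): δ = 94.29°  ·
  (2,4): δ = 5.62°  ✓
  (3,4): δ = 80.09°  ·
antipodal pairs: 3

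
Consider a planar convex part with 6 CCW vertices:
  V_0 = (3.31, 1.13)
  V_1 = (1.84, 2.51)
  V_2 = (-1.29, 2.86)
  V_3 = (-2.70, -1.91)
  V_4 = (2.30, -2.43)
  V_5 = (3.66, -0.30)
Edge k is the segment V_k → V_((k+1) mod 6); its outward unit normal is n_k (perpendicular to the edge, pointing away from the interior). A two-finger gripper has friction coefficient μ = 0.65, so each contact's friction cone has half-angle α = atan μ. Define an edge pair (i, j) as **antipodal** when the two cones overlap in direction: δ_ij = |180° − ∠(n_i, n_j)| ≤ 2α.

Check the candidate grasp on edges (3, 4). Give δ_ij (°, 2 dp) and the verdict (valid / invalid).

α = atan 0.65 = 33.02°;  2α = 66.05°
edge 3: e_3 = (+5.00, -0.52);  n_3 = (-0.1034, -0.9946)
edge 4: e_4 = (+1.36, +2.13);  n_4 = (+0.8428, -0.5382)
∠(n_3, n_4) = 63.38°
δ = |180° − 63.38°| = 116.62°
116.62° > 2α = 66.05°  →  invalid

δ = 116.62°, invalid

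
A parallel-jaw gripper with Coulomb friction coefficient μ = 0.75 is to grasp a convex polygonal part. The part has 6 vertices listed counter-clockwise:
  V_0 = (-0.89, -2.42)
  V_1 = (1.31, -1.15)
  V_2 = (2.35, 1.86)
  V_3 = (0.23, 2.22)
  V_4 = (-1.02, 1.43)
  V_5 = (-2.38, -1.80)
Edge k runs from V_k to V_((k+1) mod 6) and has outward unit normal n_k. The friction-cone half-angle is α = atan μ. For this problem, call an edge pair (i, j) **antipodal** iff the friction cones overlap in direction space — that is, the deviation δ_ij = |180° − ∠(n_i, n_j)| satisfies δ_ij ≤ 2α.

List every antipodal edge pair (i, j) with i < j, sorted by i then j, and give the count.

count = 7; pairs: (0,2), (0,3), (0,4), (1,3), (1,4), (2,5), (3,5)

α = atan 0.75 = 36.87°;  2α = 73.74°
n_0 = (+0.4999, -0.8661)
n_1 = (+0.9452, -0.3266)
n_2 = (+0.1674, +0.9859)
n_3 = (-0.5342, +0.8453)
n_4 = (-0.9216, +0.3881)
n_5 = (-0.3842, -0.9233)
  (0,1): δ = 139.06°  ·
  (0,2): δ = 39.63°  ✓
  (0,3): δ = 2.30°  ✓
  (0,4): δ = 37.17°  ✓
  (0,5): δ = 127.41°  ·
  (1,2): δ = 80.58°  ·
  (1,3): δ = 38.65°  ✓
  (1,4): δ = 3.77°  ✓
  (1,5): δ = 86.47°  ·
  (2,3): δ = 138.07°  ·
  (2,4): δ = 103.20°  ·
  (2,5): δ = 12.96°  ✓
  (3,4): δ = 145.13°  ·
  (3,5): δ = 54.89°  ✓
  (4,5): δ = 89.76°  ·
antipodal pairs: 7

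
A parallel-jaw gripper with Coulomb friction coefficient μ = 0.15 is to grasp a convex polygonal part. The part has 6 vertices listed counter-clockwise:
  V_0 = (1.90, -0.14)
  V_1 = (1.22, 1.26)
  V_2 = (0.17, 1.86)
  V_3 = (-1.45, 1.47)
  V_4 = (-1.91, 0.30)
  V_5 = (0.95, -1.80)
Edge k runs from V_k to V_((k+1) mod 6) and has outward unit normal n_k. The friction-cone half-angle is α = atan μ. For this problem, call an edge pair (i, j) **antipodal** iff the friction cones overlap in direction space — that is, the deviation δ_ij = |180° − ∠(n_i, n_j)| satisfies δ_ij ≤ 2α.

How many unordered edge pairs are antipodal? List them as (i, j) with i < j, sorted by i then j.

α = atan 0.15 = 8.53°;  2α = 17.06°
n_0 = (+0.8995, +0.4369)
n_1 = (+0.4961, +0.8682)
n_2 = (-0.2341, +0.9722)
n_3 = (-0.9307, +0.3659)
n_4 = (-0.5919, -0.8060)
n_5 = (+0.8679, -0.4967)
  (0,1): δ = 145.65°  ·
  (0,2): δ = 102.37°  ·
  (0,3): δ = 47.37°  ·
  (0,4): δ = 27.80°  ·
  (0,5): δ = 124.31°  ·
  (1,2): δ = 136.72°  ·
  (1,3): δ = 81.72°  ·
  (1,4): δ = 6.54°  ✓
  (1,5): δ = 89.96°  ·
  (2,3): δ = 125.00°  ·
  (2,4): δ = 49.82°  ·
  (2,5): δ = 46.68°  ·
  (3,4): δ = 104.83°  ·
  (3,5): δ = 8.32°  ✓
  (4,5): δ = 83.49°  ·
antipodal pairs: 2

count = 2; pairs: (1,4), (3,5)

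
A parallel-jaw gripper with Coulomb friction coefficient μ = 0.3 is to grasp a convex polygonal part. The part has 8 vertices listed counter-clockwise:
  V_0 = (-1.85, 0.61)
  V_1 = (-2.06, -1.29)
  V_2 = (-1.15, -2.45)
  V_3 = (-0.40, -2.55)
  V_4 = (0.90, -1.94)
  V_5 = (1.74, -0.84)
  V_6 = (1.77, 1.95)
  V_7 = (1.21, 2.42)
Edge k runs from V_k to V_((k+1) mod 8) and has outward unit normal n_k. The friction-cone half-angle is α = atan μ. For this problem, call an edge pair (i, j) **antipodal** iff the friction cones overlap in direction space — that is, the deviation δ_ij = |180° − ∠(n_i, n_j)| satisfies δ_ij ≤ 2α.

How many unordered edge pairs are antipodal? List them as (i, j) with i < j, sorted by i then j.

α = atan 0.3 = 16.70°;  2α = 33.40°
n_0 = (-0.9939, +0.1099)
n_1 = (-0.7868, -0.6172)
n_2 = (-0.1322, -0.9912)
n_3 = (+0.4248, -0.9053)
n_4 = (+0.7948, -0.6069)
n_5 = (+0.9999, -0.0108)
n_6 = (+0.6429, +0.7660)
n_7 = (-0.5091, +0.8607)
  (0,1): δ = 135.58°  ·
  (0,2): δ = 91.29°  ·
  (0,3): δ = 58.56°  ·
  (0,4): δ = 31.06°  ✓
  (0,5): δ = 5.69°  ✓
  (0,6): δ = 56.30°  ·
  (0,7): δ = 126.91°  ·
  (1,2): δ = 135.71°  ·
  (1,3): δ = 102.98°  ·
  (1,4): δ = 75.48°  ·
  (1,5): δ = 38.73°  ·
  (1,6): δ = 11.88°  ✓
  (1,7): δ = 82.49°  ·
  (2,3): δ = 147.27°  ·
  (2,4): δ = 119.77°  ·
  (2,5): δ = 83.02°  ·
  (2,6): δ = 32.41°  ✓
  (2,7): δ = 38.20°  ·
  (3,4): δ = 152.50°  ·
  (3,5): δ = 115.75°  ·
  (3,6): δ = 65.14°  ·
  (3,7): δ = 5.47°  ✓
  (4,5): δ = 143.25°  ·
  (4,6): δ = 92.64°  ·
  (4,7): δ = 22.03°  ✓
  (5,6): δ = 129.39°  ·
  (5,7): δ = 58.78°  ·
  (6,7): δ = 109.39°  ·
antipodal pairs: 6

count = 6; pairs: (0,4), (0,5), (1,6), (2,6), (3,7), (4,7)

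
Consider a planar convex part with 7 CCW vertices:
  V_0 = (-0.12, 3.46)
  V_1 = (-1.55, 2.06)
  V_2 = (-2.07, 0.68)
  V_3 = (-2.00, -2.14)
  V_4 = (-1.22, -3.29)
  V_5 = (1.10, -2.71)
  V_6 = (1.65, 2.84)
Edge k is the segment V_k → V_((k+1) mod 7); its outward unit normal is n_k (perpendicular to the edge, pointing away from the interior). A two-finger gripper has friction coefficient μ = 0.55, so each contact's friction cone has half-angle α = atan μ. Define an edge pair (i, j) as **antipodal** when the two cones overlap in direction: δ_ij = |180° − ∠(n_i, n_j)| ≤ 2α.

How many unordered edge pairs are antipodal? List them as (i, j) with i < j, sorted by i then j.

α = atan 0.55 = 28.81°;  2α = 57.62°
n_0 = (-0.6996, +0.7146)
n_1 = (-0.9358, +0.3526)
n_2 = (-0.9997, -0.0248)
n_3 = (-0.8276, -0.5613)
n_4 = (+0.2425, -0.9701)
n_5 = (+0.9951, -0.0986)
n_6 = (+0.3306, +0.9438)
  (0,1): δ = 155.04°  ·
  (0,2): δ = 132.97°  ·
  (0,3): δ = 100.25°  ·
  (0,4): δ = 30.36°  ✓
  (0,5): δ = 39.95°  ✓
  (0,6): δ = 116.30°  ·
  (1,2): δ = 157.93°  ·
  (1,3): δ = 125.21°  ·
  (1,4): δ = 55.32°  ✓
  (1,5): δ = 14.99°  ✓
  (1,6): δ = 91.34°  ·
  (2,3): δ = 147.27°  ·
  (2,4): δ = 77.39°  ·
  (2,5): δ = 7.08°  ✓
  (2,6): δ = 69.27°  ·
  (3,4): δ = 110.11°  ·
  (3,5): δ = 39.81°  ✓
  (3,6): δ = 36.55°  ✓
  (4,5): δ = 109.70°  ·
  (4,6): δ = 33.34°  ✓
  (5,6): δ = 103.64°  ·
antipodal pairs: 8

count = 8; pairs: (0,4), (0,5), (1,4), (1,5), (2,5), (3,5), (3,6), (4,6)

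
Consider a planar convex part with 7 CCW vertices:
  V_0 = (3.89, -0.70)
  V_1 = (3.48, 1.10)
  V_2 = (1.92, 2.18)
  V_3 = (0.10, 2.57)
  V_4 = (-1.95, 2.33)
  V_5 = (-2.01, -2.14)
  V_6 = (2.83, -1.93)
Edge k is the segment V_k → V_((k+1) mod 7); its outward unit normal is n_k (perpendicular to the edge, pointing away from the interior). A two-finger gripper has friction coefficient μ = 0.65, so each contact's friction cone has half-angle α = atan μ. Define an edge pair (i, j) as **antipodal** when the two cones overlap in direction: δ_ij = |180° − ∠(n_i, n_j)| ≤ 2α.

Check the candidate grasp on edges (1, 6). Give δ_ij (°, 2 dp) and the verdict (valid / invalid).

δ = 83.94°, invalid

α = atan 0.65 = 33.02°;  2α = 66.05°
edge 1: e_1 = (-1.56, +1.08);  n_1 = (+0.5692, +0.8222)
edge 6: e_6 = (+1.06, +1.23);  n_6 = (+0.7575, -0.6528)
∠(n_1, n_6) = 96.06°
δ = |180° − 96.06°| = 83.94°
83.94° > 2α = 66.05°  →  invalid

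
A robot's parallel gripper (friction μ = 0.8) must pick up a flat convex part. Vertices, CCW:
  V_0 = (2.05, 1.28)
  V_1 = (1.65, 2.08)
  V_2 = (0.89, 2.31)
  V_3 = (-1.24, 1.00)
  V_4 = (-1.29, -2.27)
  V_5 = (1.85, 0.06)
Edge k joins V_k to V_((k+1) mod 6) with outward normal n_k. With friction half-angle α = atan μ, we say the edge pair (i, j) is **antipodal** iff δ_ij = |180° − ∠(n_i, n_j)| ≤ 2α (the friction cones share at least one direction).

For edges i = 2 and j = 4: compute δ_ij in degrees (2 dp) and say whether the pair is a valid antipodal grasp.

δ = 4.98°, valid

α = atan 0.8 = 38.66°;  2α = 77.32°
edge 2: e_2 = (-2.13, -1.31);  n_2 = (-0.5239, +0.8518)
edge 4: e_4 = (+3.14, +2.33);  n_4 = (+0.5959, -0.8031)
∠(n_2, n_4) = 175.02°
δ = |180° − 175.02°| = 4.98°
4.98° ≤ 2α = 77.32°  →  valid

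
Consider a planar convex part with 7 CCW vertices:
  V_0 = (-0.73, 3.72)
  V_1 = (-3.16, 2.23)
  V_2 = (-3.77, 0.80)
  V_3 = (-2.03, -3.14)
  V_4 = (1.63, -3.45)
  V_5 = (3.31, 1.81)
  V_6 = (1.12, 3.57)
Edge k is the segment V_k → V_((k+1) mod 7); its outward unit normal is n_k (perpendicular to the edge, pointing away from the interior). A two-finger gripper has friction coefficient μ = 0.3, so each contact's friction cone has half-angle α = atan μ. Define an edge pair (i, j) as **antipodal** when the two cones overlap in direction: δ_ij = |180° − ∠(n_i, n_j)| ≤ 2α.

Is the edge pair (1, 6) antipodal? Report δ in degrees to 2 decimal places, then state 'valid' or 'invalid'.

α = atan 0.3 = 16.70°;  2α = 33.40°
edge 1: e_1 = (-0.61, -1.43);  n_1 = (-0.9198, +0.3924)
edge 6: e_6 = (-1.85, +0.15);  n_6 = (+0.0808, +0.9967)
∠(n_1, n_6) = 71.53°
δ = |180° − 71.53°| = 108.47°
108.47° > 2α = 33.40°  →  invalid

δ = 108.47°, invalid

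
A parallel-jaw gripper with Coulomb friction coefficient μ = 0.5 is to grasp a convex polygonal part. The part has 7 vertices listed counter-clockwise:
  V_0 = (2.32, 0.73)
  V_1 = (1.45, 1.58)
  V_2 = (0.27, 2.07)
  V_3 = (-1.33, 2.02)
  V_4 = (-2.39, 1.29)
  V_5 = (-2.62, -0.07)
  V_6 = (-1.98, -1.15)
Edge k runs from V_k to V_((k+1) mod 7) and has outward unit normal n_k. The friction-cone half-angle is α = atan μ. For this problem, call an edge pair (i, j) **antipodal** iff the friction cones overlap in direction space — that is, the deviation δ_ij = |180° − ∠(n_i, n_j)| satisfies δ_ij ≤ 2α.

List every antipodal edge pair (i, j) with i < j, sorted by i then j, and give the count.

α = atan 0.5 = 26.57°;  2α = 53.13°
n_0 = (+0.6988, +0.7153)
n_1 = (+0.3835, +0.9235)
n_2 = (-0.0312, +0.9995)
n_3 = (-0.5672, +0.8236)
n_4 = (-0.9860, +0.1667)
n_5 = (-0.8603, -0.5098)
n_6 = (+0.4006, -0.9163)
  (0,1): δ = 158.22°  ·
  (0,2): δ = 133.88°  ·
  (0,3): δ = 101.11°  ·
  (0,4): δ = 55.27°  ·
  (0,5): δ = 15.02°  ✓
  (0,6): δ = 67.95°  ·
  (1,2): δ = 155.66°  ·
  (1,3): δ = 122.89°  ·
  (1,4): δ = 77.05°  ·
  (1,5): δ = 36.80°  ✓
  (1,6): δ = 46.17°  ✓
  (2,3): δ = 147.24°  ·
  (2,4): δ = 101.39°  ·
  (2,5): δ = 61.14°  ·
  (2,6): δ = 21.83°  ✓
  (3,4): δ = 134.15°  ·
  (3,5): δ = 93.90°  ·
  (3,6): δ = 10.94°  ✓
  (4,5): δ = 139.75°  ·
  (4,6): δ = 56.79°  ·
  (5,6): δ = 97.04°  ·
antipodal pairs: 5

count = 5; pairs: (0,5), (1,5), (1,6), (2,6), (3,6)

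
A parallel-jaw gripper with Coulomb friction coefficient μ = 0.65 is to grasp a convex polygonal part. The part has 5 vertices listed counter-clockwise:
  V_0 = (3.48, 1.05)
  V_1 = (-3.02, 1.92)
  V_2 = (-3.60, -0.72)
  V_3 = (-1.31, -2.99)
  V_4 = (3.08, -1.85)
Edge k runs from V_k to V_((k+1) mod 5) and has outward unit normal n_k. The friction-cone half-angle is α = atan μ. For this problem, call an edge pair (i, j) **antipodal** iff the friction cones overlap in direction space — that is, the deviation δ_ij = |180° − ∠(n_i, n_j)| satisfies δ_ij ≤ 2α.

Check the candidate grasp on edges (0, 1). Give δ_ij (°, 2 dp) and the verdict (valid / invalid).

δ = 94.77°, invalid

α = atan 0.65 = 33.02°;  2α = 66.05°
edge 0: e_0 = (-6.50, +0.87);  n_0 = (+0.1327, +0.9912)
edge 1: e_1 = (-0.58, -2.64);  n_1 = (-0.9767, +0.2146)
∠(n_0, n_1) = 85.23°
δ = |180° − 85.23°| = 94.77°
94.77° > 2α = 66.05°  →  invalid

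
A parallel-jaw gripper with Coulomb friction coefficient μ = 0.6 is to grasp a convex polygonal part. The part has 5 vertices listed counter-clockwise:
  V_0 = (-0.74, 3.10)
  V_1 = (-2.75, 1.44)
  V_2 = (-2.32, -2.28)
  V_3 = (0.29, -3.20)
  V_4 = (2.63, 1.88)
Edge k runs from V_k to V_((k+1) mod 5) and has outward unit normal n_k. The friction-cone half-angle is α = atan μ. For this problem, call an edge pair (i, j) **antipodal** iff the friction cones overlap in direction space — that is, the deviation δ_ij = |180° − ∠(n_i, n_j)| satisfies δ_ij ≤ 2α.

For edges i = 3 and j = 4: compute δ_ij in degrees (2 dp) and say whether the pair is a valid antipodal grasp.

δ = 85.17°, invalid

α = atan 0.6 = 30.96°;  2α = 61.93°
edge 3: e_3 = (+2.34, +5.08);  n_3 = (+0.9083, -0.4184)
edge 4: e_4 = (-3.37, +1.22);  n_4 = (+0.3404, +0.9403)
∠(n_3, n_4) = 94.83°
δ = |180° − 94.83°| = 85.17°
85.17° > 2α = 61.93°  →  invalid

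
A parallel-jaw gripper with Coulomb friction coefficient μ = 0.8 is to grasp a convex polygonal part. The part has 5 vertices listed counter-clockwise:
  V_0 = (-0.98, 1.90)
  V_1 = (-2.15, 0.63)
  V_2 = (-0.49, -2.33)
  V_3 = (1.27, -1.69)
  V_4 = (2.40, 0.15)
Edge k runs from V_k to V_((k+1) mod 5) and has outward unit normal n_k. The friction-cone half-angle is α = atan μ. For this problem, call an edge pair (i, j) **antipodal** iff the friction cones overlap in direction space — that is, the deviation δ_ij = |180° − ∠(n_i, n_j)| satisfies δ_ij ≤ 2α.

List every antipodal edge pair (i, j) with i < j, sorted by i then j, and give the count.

count = 5; pairs: (0,2), (0,3), (1,3), (1,4), (2,4)

α = atan 0.8 = 38.66°;  2α = 77.32°
n_0 = (-0.7355, +0.6776)
n_1 = (-0.8722, -0.4891)
n_2 = (+0.3417, -0.9398)
n_3 = (+0.8521, -0.5233)
n_4 = (+0.4598, +0.8880)
  (0,1): δ = 108.06°  ·
  (0,2): δ = 27.36°  ✓
  (0,3): δ = 11.10°  ✓
  (0,4): δ = 105.28°  ·
  (1,2): δ = 99.30°  ·
  (1,3): δ = 60.84°  ✓
  (1,4): δ = 33.34°  ✓
  (2,3): δ = 141.54°  ·
  (2,4): δ = 47.36°  ✓
  (3,4): δ = 85.82°  ·
antipodal pairs: 5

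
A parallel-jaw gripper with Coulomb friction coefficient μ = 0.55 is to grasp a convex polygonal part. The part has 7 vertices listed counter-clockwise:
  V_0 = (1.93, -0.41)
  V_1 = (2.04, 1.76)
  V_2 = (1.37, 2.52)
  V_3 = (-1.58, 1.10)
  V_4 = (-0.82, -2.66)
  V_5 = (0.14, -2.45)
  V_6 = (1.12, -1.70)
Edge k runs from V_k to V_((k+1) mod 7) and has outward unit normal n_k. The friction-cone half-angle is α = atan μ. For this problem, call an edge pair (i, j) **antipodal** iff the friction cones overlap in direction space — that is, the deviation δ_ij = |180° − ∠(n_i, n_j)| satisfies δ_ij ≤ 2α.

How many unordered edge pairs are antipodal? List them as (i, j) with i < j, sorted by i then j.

count = 6; pairs: (0,3), (1,3), (2,4), (2,5), (2,6), (3,6)

α = atan 0.55 = 28.81°;  2α = 57.62°
n_0 = (+0.9987, -0.0506)
n_1 = (+0.7501, +0.6613)
n_2 = (-0.4337, +0.9010)
n_3 = (-0.9802, -0.1981)
n_4 = (+0.2137, -0.9769)
n_5 = (+0.6078, -0.7941)
n_6 = (+0.8469, -0.5318)
  (0,1): δ = 135.70°  ·
  (0,2): δ = 61.39°  ·
  (0,3): δ = 14.33°  ✓
  (0,4): δ = 105.24°  ·
  (0,5): δ = 130.33°  ·
  (0,6): δ = 150.78°  ·
  (1,2): δ = 105.69°  ·
  (1,3): δ = 29.97°  ✓
  (1,4): δ = 60.94°  ·
  (1,5): δ = 86.03°  ·
  (1,6): δ = 106.48°  ·
  (2,3): δ = 104.28°  ·
  (2,4): δ = 13.37°  ✓
  (2,5): δ = 11.72°  ✓
  (2,6): δ = 32.17°  ✓
  (3,4): δ = 89.09°  ·
  (3,5): δ = 64.00°  ·
  (3,6): δ = 43.55°  ✓
  (4,5): δ = 154.91°  ·
  (4,6): δ = 134.46°  ·
  (5,6): δ = 159.55°  ·
antipodal pairs: 6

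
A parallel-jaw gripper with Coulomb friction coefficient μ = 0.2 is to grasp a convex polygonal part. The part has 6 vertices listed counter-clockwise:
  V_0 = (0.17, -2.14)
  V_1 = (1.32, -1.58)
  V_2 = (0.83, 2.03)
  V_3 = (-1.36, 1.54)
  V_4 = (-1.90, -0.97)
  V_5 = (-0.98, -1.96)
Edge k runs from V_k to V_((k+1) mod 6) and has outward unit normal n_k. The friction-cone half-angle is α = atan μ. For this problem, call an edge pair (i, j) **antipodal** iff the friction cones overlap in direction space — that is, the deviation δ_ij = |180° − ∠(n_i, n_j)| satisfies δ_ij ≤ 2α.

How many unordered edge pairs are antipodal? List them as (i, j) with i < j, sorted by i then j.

α = atan 0.2 = 11.31°;  2α = 22.62°
n_0 = (+0.4378, -0.8991)
n_1 = (+0.9909, +0.1345)
n_2 = (-0.2183, +0.9759)
n_3 = (-0.9776, +0.2103)
n_4 = (-0.7325, -0.6807)
n_5 = (-0.1546, -0.9880)
  (0,1): δ = 108.23°  ·
  (0,2): δ = 13.35°  ✓
  (0,3): δ = 51.89°  ·
  (0,4): δ = 106.94°  ·
  (0,5): δ = 145.14°  ·
  (1,2): δ = 85.12°  ·
  (1,3): δ = 19.87°  ✓
  (1,4): δ = 35.17°  ·
  (1,5): δ = 73.37°  ·
  (2,3): δ = 114.75°  ·
  (2,4): δ = 59.71°  ·
  (2,5): δ = 21.51°  ✓
  (3,4): δ = 124.96°  ·
  (3,5): δ = 86.75°  ·
  (4,5): δ = 141.80°  ·
antipodal pairs: 3

count = 3; pairs: (0,2), (1,3), (2,5)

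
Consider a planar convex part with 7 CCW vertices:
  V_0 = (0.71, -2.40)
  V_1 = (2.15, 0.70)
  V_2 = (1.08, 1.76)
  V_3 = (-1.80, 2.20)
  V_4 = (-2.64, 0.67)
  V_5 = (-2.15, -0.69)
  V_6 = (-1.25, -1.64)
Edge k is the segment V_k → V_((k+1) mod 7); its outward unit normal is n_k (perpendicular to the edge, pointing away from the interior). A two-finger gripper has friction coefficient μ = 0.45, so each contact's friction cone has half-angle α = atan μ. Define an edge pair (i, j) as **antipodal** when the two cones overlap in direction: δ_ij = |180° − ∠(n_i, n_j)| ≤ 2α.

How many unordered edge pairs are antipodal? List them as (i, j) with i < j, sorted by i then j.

count = 7; pairs: (0,3), (0,4), (1,4), (1,5), (1,6), (2,5), (2,6)

α = atan 0.45 = 24.23°;  2α = 48.46°
n_0 = (+0.9069, -0.4213)
n_1 = (+0.7038, +0.7104)
n_2 = (+0.1510, +0.9885)
n_3 = (-0.8766, +0.4813)
n_4 = (-0.9408, -0.3390)
n_5 = (-0.7260, -0.6877)
n_6 = (-0.3615, -0.9324)
  (0,1): δ = 109.82°  ·
  (0,2): δ = 73.77°  ·
  (0,3): δ = 3.85°  ✓
  (0,4): δ = 44.73°  ✓
  (0,5): δ = 68.37°  ·
  (0,6): δ = 93.72°  ·
  (1,2): δ = 143.96°  ·
  (1,3): δ = 74.04°  ·
  (1,4): δ = 25.46°  ✓
  (1,5): δ = 1.82°  ✓
  (1,6): δ = 23.54°  ✓
  (2,3): δ = 110.08°  ·
  (2,4): δ = 61.50°  ·
  (2,5): δ = 37.86°  ✓
  (2,6): δ = 12.51°  ✓
  (3,4): δ = 131.42°  ·
  (3,5): δ = 107.78°  ·
  (3,6): δ = 82.43°  ·
  (4,5): δ = 156.36°  ·
  (4,6): δ = 131.01°  ·
  (5,6): δ = 154.65°  ·
antipodal pairs: 7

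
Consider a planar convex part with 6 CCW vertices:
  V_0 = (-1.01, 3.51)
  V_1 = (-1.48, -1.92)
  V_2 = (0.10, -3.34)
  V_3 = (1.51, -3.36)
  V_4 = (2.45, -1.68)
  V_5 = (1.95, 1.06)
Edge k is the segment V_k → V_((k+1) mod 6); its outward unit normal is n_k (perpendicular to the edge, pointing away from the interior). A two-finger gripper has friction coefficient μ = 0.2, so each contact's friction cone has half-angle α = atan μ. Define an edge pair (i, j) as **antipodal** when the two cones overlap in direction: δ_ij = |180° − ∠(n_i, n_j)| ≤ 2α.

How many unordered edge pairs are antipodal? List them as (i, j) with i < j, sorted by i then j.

α = atan 0.2 = 11.31°;  2α = 22.62°
n_0 = (-0.9963, +0.0862)
n_1 = (-0.6684, -0.7438)
n_2 = (-0.0142, -0.9999)
n_3 = (+0.8727, -0.4883)
n_4 = (+0.9838, +0.1795)
n_5 = (+0.6376, +0.7704)
  (0,1): δ = 127.00°  ·
  (0,2): δ = 85.87°  ·
  (0,3): δ = 24.28°  ·
  (0,4): δ = 15.29°  ✓
  (0,5): δ = 55.33°  ·
  (1,2): δ = 138.87°  ·
  (1,3): δ = 77.28°  ·
  (1,4): δ = 37.71°  ·
  (1,5): δ = 2.33°  ✓
  (2,3): δ = 118.42°  ·
  (2,4): δ = 78.85°  ·
  (2,5): δ = 38.80°  ·
  (3,4): δ = 140.43°  ·
  (3,5): δ = 100.39°  ·
  (4,5): δ = 139.96°  ·
antipodal pairs: 2

count = 2; pairs: (0,4), (1,5)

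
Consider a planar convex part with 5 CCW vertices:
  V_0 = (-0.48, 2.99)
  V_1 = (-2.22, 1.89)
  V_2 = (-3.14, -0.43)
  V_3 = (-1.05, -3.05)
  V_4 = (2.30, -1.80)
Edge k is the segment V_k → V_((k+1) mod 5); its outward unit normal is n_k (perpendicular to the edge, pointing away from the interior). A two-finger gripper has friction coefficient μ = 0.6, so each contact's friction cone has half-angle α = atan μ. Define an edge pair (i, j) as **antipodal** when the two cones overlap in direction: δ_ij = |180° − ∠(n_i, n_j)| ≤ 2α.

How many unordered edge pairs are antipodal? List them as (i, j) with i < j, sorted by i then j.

count = 4; pairs: (0,3), (1,3), (1,4), (2,4)

α = atan 0.6 = 30.96°;  2α = 61.93°
n_0 = (-0.5344, +0.8453)
n_1 = (-0.9296, +0.3686)
n_2 = (-0.7817, -0.6236)
n_3 = (+0.3496, -0.9369)
n_4 = (+0.8649, +0.5020)
  (0,1): δ = 143.93°  ·
  (0,2): δ = 83.72°  ·
  (0,3): δ = 11.84°  ✓
  (0,4): δ = 87.83°  ·
  (1,2): δ = 119.79°  ·
  (1,3): δ = 47.91°  ✓
  (1,4): δ = 51.76°  ✓
  (2,3): δ = 108.12°  ·
  (2,4): δ = 8.45°  ✓
  (3,4): δ = 80.33°  ·
antipodal pairs: 4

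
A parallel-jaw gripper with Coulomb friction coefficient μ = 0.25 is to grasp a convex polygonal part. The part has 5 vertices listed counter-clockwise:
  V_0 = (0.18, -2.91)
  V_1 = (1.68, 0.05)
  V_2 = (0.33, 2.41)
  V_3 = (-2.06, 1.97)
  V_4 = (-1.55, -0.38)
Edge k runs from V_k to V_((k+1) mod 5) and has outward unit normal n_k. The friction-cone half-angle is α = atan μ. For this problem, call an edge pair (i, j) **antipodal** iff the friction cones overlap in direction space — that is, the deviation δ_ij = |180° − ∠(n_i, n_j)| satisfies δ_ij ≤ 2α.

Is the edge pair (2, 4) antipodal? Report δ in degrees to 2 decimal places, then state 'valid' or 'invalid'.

δ = 66.07°, invalid

α = atan 0.25 = 14.04°;  2α = 28.07°
edge 2: e_2 = (-2.39, -0.44);  n_2 = (-0.1811, +0.9835)
edge 4: e_4 = (+1.73, -2.53);  n_4 = (-0.8255, -0.5644)
∠(n_2, n_4) = 113.93°
δ = |180° − 113.93°| = 66.07°
66.07° > 2α = 28.07°  →  invalid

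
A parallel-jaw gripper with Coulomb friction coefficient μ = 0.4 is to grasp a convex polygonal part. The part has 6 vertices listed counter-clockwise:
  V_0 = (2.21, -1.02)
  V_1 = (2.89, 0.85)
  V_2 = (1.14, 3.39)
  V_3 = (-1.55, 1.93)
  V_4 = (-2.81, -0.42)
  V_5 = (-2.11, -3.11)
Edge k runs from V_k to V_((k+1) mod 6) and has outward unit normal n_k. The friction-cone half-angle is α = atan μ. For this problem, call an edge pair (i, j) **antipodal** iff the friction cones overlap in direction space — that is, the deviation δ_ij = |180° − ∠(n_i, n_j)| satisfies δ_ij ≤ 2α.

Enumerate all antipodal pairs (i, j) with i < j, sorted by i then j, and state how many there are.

α = atan 0.4 = 21.80°;  2α = 43.60°
n_0 = (+0.9398, -0.3417)
n_1 = (+0.8235, +0.5674)
n_2 = (-0.4770, +0.8789)
n_3 = (-0.8813, +0.4725)
n_4 = (-0.9678, -0.2518)
n_5 = (+0.4355, -0.9002)
  (0,1): δ = 125.45°  ·
  (0,2): δ = 41.53°  ✓
  (0,3): δ = 8.22°  ✓
  (0,4): δ = 34.57°  ✓
  (0,5): δ = 135.80°  ·
  (1,2): δ = 96.07°  ·
  (1,3): δ = 62.76°  ·
  (1,4): δ = 19.98°  ✓
  (1,5): δ = 81.25°  ·
  (2,3): δ = 146.69°  ·
  (2,4): δ = 103.90°  ·
  (2,5): δ = 2.67°  ✓
  (3,4): δ = 137.21°  ·
  (3,5): δ = 35.98°  ✓
  (4,5): δ = 78.77°  ·
antipodal pairs: 6

count = 6; pairs: (0,2), (0,3), (0,4), (1,4), (2,5), (3,5)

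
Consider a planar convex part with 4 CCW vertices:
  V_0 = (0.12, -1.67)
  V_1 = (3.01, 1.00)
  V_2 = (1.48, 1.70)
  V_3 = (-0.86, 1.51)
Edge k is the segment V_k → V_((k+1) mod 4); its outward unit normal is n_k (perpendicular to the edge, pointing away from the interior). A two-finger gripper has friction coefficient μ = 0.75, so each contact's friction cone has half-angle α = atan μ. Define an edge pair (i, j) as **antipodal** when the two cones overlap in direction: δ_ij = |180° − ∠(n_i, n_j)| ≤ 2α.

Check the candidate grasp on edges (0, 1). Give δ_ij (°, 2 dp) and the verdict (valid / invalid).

δ = 67.32°, valid

α = atan 0.75 = 36.87°;  2α = 73.74°
edge 0: e_0 = (+2.89, +2.67);  n_0 = (+0.6786, -0.7345)
edge 1: e_1 = (-1.53, +0.70);  n_1 = (+0.4160, +0.9093)
∠(n_0, n_1) = 112.68°
δ = |180° − 112.68°| = 67.32°
67.32° ≤ 2α = 73.74°  →  valid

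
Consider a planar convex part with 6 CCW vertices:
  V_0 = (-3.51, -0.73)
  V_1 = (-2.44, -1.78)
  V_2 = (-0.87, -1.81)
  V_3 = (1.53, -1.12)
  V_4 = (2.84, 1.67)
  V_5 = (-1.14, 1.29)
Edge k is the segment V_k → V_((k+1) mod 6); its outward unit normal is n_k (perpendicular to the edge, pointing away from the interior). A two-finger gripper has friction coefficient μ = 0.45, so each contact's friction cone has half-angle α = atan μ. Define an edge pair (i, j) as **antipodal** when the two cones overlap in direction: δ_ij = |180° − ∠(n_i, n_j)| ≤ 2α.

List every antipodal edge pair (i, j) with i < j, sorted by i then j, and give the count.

count = 5; pairs: (1,4), (1,5), (2,4), (2,5), (3,5)

α = atan 0.45 = 24.23°;  2α = 48.46°
n_0 = (-0.7004, -0.7137)
n_1 = (-0.0191, -0.9998)
n_2 = (+0.2763, -0.9611)
n_3 = (+0.9052, -0.4250)
n_4 = (-0.0950, +0.9955)
n_5 = (-0.6487, +0.7611)
  (0,1): δ = 136.64°  ·
  (0,2): δ = 119.50°  ·
  (0,3): δ = 70.69°  ·
  (0,4): δ = 49.91°  ·
  (0,5): δ = 84.90°  ·
  (1,2): δ = 162.87°  ·
  (1,3): δ = 114.06°  ·
  (1,4): δ = 6.55°  ✓
  (1,5): δ = 41.54°  ✓
  (2,3): δ = 131.19°  ·
  (2,4): δ = 10.59°  ✓
  (2,5): δ = 24.40°  ✓
  (3,4): δ = 59.39°  ·
  (3,5): δ = 24.41°  ✓
  (4,5): δ = 145.01°  ·
antipodal pairs: 5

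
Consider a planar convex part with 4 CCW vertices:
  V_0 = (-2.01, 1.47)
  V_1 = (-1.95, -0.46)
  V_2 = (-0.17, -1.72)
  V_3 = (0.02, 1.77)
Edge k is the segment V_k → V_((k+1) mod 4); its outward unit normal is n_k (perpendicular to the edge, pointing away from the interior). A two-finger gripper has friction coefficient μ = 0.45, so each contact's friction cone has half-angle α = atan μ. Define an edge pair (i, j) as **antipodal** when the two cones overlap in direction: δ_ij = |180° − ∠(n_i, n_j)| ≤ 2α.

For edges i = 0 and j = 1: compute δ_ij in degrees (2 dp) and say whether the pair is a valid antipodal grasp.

δ = 127.07°, invalid

α = atan 0.45 = 24.23°;  2α = 48.46°
edge 0: e_0 = (+0.06, -1.93);  n_0 = (-0.9995, -0.0311)
edge 1: e_1 = (+1.78, -1.26);  n_1 = (-0.5778, -0.8162)
∠(n_0, n_1) = 52.93°
δ = |180° − 52.93°| = 127.07°
127.07° > 2α = 48.46°  →  invalid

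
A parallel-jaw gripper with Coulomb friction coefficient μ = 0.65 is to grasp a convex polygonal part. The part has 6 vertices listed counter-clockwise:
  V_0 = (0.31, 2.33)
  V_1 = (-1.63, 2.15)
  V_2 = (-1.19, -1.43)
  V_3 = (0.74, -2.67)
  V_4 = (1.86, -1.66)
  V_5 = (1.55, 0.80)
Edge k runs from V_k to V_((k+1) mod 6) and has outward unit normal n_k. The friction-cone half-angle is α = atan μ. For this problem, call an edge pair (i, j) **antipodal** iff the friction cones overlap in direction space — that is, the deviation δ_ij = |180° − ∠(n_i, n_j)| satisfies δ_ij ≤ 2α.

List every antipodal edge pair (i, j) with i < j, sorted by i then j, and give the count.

α = atan 0.65 = 33.02°;  2α = 66.05°
n_0 = (-0.0924, +0.9957)
n_1 = (-0.9925, -0.1220)
n_2 = (-0.5405, -0.8413)
n_3 = (+0.6697, -0.7426)
n_4 = (+0.9922, +0.1250)
n_5 = (+0.7769, +0.6296)
  (0,1): δ = 88.29°  ·
  (0,2): δ = 38.02°  ✓
  (0,3): δ = 36.74°  ✓
  (0,4): δ = 91.88°  ·
  (0,5): δ = 123.72°  ·
  (1,2): δ = 129.73°  ·
  (1,3): δ = 54.96°  ✓
  (1,4): δ = 0.18°  ✓
  (1,5): δ = 32.02°  ✓
  (2,3): δ = 105.24°  ·
  (2,4): δ = 50.10°  ✓
  (2,5): δ = 18.26°  ✓
  (3,4): δ = 124.86°  ·
  (3,5): δ = 93.02°  ·
  (4,5): δ = 148.16°  ·
antipodal pairs: 7

count = 7; pairs: (0,2), (0,3), (1,3), (1,4), (1,5), (2,4), (2,5)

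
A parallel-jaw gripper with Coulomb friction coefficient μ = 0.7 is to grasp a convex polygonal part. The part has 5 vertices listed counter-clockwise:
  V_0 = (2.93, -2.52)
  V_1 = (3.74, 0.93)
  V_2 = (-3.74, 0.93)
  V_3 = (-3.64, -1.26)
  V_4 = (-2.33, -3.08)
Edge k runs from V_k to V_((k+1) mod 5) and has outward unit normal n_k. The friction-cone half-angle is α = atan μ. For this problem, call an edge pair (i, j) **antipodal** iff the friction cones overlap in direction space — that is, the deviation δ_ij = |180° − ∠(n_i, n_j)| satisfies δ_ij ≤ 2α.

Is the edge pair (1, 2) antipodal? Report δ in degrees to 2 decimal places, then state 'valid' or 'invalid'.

δ = 87.39°, invalid

α = atan 0.7 = 34.99°;  2α = 69.98°
edge 1: e_1 = (-7.48, +0.00);  n_1 = (+0.0000, +1.0000)
edge 2: e_2 = (+0.10, -2.19);  n_2 = (-0.9990, -0.0456)
∠(n_1, n_2) = 92.61°
δ = |180° − 92.61°| = 87.39°
87.39° > 2α = 69.98°  →  invalid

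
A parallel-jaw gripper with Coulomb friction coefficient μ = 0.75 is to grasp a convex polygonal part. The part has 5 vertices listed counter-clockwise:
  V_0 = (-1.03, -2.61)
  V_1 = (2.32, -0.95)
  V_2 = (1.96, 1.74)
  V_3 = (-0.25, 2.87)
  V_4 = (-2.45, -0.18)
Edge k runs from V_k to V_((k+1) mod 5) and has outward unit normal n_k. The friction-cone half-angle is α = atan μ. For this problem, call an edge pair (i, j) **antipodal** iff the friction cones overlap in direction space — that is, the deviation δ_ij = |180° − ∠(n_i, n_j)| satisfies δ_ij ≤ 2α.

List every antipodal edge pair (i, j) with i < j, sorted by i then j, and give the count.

α = atan 0.75 = 36.87°;  2α = 73.74°
n_0 = (+0.4440, -0.8960)
n_1 = (+0.9912, +0.1326)
n_2 = (+0.4553, +0.8904)
n_3 = (-0.8110, +0.5850)
n_4 = (-0.8634, -0.5045)
  (0,1): δ = 108.74°  ·
  (0,2): δ = 53.44°  ✓
  (0,3): δ = 27.84°  ✓
  (0,4): δ = 93.94°  ·
  (1,2): δ = 124.70°  ·
  (1,3): δ = 43.43°  ✓
  (1,4): δ = 22.68°  ✓
  (2,3): δ = 98.72°  ·
  (2,4): δ = 32.62°  ✓
  (3,4): δ = 113.90°  ·
antipodal pairs: 5

count = 5; pairs: (0,2), (0,3), (1,3), (1,4), (2,4)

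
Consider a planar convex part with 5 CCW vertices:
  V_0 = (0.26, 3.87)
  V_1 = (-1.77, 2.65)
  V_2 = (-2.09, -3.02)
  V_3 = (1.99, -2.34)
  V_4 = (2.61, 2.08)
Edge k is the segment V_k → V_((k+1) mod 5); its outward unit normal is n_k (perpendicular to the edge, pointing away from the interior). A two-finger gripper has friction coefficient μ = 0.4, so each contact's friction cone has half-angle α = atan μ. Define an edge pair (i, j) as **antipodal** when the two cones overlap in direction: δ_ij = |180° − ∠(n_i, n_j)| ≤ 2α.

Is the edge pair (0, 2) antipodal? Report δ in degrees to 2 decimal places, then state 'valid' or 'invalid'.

δ = 21.54°, valid

α = atan 0.4 = 21.80°;  2α = 43.60°
edge 0: e_0 = (-2.03, -1.22);  n_0 = (-0.5151, +0.8571)
edge 2: e_2 = (+4.08, +0.68);  n_2 = (+0.1644, -0.9864)
∠(n_0, n_2) = 158.46°
δ = |180° − 158.46°| = 21.54°
21.54° ≤ 2α = 43.60°  →  valid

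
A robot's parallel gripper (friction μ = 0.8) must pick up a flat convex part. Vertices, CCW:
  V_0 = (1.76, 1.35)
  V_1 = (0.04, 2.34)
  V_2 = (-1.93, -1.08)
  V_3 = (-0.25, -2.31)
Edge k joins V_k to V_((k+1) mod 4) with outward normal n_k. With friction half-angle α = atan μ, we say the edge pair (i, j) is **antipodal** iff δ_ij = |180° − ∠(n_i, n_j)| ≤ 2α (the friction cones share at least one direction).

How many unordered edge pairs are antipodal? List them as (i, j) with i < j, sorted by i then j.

α = atan 0.8 = 38.66°;  2α = 77.32°
n_0 = (+0.4988, +0.8667)
n_1 = (-0.8665, +0.4991)
n_2 = (-0.5907, -0.8069)
n_3 = (+0.8765, -0.4814)
  (0,1): δ = 90.02°  ·
  (0,2): δ = 6.29°  ✓
  (0,3): δ = 91.15°  ·
  (1,2): δ = 96.27°  ·
  (1,3): δ = 1.17°  ✓
  (2,3): δ = 82.57°  ·
antipodal pairs: 2

count = 2; pairs: (0,2), (1,3)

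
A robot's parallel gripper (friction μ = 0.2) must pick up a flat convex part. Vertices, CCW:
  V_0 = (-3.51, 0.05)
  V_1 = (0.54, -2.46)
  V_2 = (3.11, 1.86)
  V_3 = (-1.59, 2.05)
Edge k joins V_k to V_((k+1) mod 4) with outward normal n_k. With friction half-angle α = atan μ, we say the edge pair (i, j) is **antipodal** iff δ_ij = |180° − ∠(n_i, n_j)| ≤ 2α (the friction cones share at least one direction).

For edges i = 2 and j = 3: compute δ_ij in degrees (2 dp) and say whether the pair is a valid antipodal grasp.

δ = 131.52°, invalid

α = atan 0.2 = 11.31°;  2α = 22.62°
edge 2: e_2 = (-4.70, +0.19);  n_2 = (+0.0404, +0.9992)
edge 3: e_3 = (-1.92, -2.00);  n_3 = (-0.7214, +0.6925)
∠(n_2, n_3) = 48.48°
δ = |180° − 48.48°| = 131.52°
131.52° > 2α = 22.62°  →  invalid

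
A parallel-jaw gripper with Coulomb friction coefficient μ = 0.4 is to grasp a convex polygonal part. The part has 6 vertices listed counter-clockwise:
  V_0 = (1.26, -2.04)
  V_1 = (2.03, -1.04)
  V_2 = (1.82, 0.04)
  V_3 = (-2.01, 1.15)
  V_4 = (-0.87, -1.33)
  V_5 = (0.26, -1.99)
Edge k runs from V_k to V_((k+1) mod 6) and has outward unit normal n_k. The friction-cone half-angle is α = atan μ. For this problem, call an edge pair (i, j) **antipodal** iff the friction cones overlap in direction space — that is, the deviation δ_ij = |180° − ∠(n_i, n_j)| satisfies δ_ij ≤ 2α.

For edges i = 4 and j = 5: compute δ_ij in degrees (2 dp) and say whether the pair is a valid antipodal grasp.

α = atan 0.4 = 21.80°;  2α = 43.60°
edge 4: e_4 = (+1.13, -0.66);  n_4 = (-0.5043, -0.8635)
edge 5: e_5 = (+1.00, -0.05);  n_5 = (-0.0499, -0.9988)
∠(n_4, n_5) = 27.43°
δ = |180° − 27.43°| = 152.57°
152.57° > 2α = 43.60°  →  invalid

δ = 152.57°, invalid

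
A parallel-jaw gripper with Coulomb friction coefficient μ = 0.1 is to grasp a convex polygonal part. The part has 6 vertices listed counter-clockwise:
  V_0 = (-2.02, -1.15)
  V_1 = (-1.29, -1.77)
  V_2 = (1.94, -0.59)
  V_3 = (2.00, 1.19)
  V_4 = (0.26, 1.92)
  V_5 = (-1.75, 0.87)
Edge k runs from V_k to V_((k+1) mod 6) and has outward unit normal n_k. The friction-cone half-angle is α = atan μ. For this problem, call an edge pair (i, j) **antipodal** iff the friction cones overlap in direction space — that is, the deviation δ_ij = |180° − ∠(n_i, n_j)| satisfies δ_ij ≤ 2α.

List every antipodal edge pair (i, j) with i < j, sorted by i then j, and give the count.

count = 2; pairs: (1,4), (2,5)

α = atan 0.1 = 5.71°;  2α = 11.42°
n_0 = (-0.6473, -0.7622)
n_1 = (+0.3431, -0.9393)
n_2 = (+0.9994, -0.0337)
n_3 = (+0.3869, +0.9221)
n_4 = (-0.4630, +0.8863)
n_5 = (-0.9912, +0.1325)
  (0,1): δ = 119.59°  ·
  (0,2): δ = 51.59°  ·
  (0,3): δ = 17.58°  ·
  (0,4): δ = 67.92°  ·
  (0,5): δ = 122.73°  ·
  (1,2): δ = 112.00°  ·
  (1,3): δ = 42.83°  ·
  (1,4): δ = 7.51°  ✓
  (1,5): δ = 62.32°  ·
  (2,3): δ = 110.83°  ·
  (2,4): δ = 60.49°  ·
  (2,5): δ = 5.68°  ✓
  (3,4): δ = 129.66°  ·
  (3,5): δ = 74.85°  ·
  (4,5): δ = 125.20°  ·
antipodal pairs: 2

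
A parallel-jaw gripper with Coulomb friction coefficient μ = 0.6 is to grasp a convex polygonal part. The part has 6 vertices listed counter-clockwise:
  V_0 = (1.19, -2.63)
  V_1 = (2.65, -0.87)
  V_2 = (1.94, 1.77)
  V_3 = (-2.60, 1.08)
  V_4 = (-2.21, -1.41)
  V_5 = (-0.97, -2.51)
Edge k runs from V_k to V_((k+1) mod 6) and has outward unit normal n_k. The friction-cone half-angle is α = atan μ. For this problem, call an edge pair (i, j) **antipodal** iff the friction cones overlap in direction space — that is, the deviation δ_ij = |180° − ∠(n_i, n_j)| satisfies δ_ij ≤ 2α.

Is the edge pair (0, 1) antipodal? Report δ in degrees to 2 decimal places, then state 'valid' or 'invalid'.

δ = 125.27°, invalid

α = atan 0.6 = 30.96°;  2α = 61.93°
edge 0: e_0 = (+1.46, +1.76);  n_0 = (+0.7697, -0.6385)
edge 1: e_1 = (-0.71, +2.64);  n_1 = (+0.9657, +0.2597)
∠(n_0, n_1) = 54.73°
δ = |180° − 54.73°| = 125.27°
125.27° > 2α = 61.93°  →  invalid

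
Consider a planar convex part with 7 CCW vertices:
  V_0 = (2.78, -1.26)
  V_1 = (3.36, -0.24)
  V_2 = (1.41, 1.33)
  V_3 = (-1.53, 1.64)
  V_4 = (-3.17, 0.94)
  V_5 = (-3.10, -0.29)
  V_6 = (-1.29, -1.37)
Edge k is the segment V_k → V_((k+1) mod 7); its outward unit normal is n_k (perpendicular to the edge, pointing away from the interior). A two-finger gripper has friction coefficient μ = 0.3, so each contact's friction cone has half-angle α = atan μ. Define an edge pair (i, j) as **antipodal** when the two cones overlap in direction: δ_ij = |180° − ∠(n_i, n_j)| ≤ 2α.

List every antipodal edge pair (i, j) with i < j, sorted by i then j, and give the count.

count = 5; pairs: (0,4), (1,5), (2,5), (2,6), (3,6)

α = atan 0.3 = 16.70°;  2α = 33.40°
n_0 = (+0.8693, -0.4943)
n_1 = (+0.6271, +0.7789)
n_2 = (+0.1049, +0.9945)
n_3 = (-0.3926, +0.9197)
n_4 = (-0.9984, -0.0568)
n_5 = (-0.5124, -0.8587)
n_6 = (+0.0270, -0.9996)
  (0,1): δ = 99.21°  ·
  (0,2): δ = 66.40°  ·
  (0,3): δ = 37.26°  ·
  (0,4): δ = 32.88°  ✓
  (0,5): δ = 88.80°  ·
  (0,6): δ = 121.17°  ·
  (1,2): δ = 147.18°  ·
  (1,3): δ = 118.05°  ·
  (1,4): δ = 47.90°  ·
  (1,5): δ = 8.01°  ✓
  (1,6): δ = 40.39°  ·
  (2,3): δ = 150.87°  ·
  (2,4): δ = 80.72°  ·
  (2,5): δ = 24.80°  ✓
  (2,6): δ = 7.57°  ✓
  (3,4): δ = 109.86°  ·
  (3,5): δ = 53.94°  ·
  (3,6): δ = 21.57°  ✓
  (4,5): δ = 124.08°  ·
  (4,6): δ = 91.71°  ·
  (5,6): δ = 147.63°  ·
antipodal pairs: 5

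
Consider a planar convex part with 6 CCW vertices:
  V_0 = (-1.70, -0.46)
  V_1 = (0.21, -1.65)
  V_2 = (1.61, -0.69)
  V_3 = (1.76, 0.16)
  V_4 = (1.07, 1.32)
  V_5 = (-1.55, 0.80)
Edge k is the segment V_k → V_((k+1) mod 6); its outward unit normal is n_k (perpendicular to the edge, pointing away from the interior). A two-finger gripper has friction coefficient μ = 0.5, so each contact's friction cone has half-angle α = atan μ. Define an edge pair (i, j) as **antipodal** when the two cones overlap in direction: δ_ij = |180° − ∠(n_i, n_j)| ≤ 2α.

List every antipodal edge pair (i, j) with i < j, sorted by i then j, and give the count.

count = 6; pairs: (0,3), (0,4), (1,4), (1,5), (2,5), (3,5)

α = atan 0.5 = 26.57°;  2α = 53.13°
n_0 = (-0.5288, -0.8487)
n_1 = (+0.5655, -0.8247)
n_2 = (+0.9848, -0.1738)
n_3 = (+0.8594, +0.5112)
n_4 = (-0.1947, +0.9809)
n_5 = (-0.9930, +0.1182)
  (0,1): δ = 113.64°  ·
  (0,2): δ = 68.08°  ·
  (0,3): δ = 27.33°  ✓
  (0,4): δ = 43.15°  ✓
  (0,5): δ = 115.14°  ·
  (1,2): δ = 134.45°  ·
  (1,3): δ = 93.69°  ·
  (1,4): δ = 23.21°  ✓
  (1,5): δ = 48.77°  ✓
  (2,3): δ = 139.25°  ·
  (2,4): δ = 68.77°  ·
  (2,5): δ = 3.22°  ✓
  (3,4): δ = 109.52°  ·
  (3,5): δ = 37.53°  ✓
  (4,5): δ = 108.01°  ·
antipodal pairs: 6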